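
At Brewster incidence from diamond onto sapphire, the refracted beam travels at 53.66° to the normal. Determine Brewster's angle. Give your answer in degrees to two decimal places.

Brewster's condition makes the reflected and refracted beams perpendicular: θ_B + θ_t = 90°.
θ_B = 90° − 53.66° = 36.34°.

θ_B ≈ 36.34°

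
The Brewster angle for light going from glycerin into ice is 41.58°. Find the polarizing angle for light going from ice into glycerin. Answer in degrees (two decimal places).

Reversing the direction swaps n₁ and n₂, so tan θ_B' = 1/tan θ_B and θ_B' = 90° − θ_B.
Hence θ_B' = 90° − 41.58° = 48.42°.

θ_B' ≈ 48.42°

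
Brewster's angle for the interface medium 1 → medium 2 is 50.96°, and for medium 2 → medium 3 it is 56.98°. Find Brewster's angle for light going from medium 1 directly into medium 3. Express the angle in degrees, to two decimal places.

θ_B ≈ 62.21°

n₂/n₁ = tan 50.96° = 1.2331 and n₃/n₂ = tan 56.98° = 1.5387.
Multiplying, n₃/n₁ = 1.2331 × 1.5387 = 1.8974, and θ_B(1→3) = arctan 1.8974 = 62.21°.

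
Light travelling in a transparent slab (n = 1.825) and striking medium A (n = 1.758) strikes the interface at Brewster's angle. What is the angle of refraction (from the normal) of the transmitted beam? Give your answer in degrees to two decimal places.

θ_B = arctan(n₂/n₁) = arctan(1.758/1.825) = 43.93°.
The refracted ray is perpendicular to the reflected ray, so θ_t = 90° − θ_B = 46.07°.

θ_t ≈ 46.07°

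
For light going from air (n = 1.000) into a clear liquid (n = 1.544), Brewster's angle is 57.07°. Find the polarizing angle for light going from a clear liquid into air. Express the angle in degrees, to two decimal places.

Reversing the direction swaps n₁ and n₂, so tan θ_B' = 1/tan θ_B and θ_B' = 90° − θ_B.
Hence θ_B' = 90° − 57.07° = 32.93°.

θ_B' ≈ 32.93°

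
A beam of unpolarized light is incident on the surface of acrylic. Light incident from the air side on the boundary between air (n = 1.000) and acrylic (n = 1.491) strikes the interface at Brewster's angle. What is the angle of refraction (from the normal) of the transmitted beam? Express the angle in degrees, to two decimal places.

θ_t ≈ 33.85°

θ_B = arctan(n₂/n₁) = arctan(1.491/1.000) = 56.15°.
At Brewster's angle the reflected and refracted rays are perpendicular, so θ_t = 90° − θ_B = 90° − 56.15° = 33.85°.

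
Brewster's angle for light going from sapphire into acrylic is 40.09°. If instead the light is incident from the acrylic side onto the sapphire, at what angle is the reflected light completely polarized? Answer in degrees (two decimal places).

Reversing the direction swaps n₁ and n₂, so tan θ_B' = 1/tan θ_B and θ_B' = 90° − θ_B.
Hence θ_B' = 90° − 40.09° = 49.91°.

θ_B' ≈ 49.91°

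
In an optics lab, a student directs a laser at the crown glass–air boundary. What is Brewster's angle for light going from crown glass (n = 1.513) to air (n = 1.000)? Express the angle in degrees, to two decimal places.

tan θ_B = n₂/n₁ = 1.000/1.513 = 0.6609.
So θ_B = arctan 0.6609 = 33.46°.

θ_B ≈ 33.46°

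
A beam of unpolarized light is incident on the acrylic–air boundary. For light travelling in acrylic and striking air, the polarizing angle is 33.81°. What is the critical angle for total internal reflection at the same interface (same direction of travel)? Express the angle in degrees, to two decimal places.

tan θ_B = n₂/n₁ = tan 33.81° = 0.6697.
Total internal reflection: sin θ_c = n₂/n₁ = 0.6697.
θ_c = arcsin(0.6697) = 42.04°.

θ_c ≈ 42.04°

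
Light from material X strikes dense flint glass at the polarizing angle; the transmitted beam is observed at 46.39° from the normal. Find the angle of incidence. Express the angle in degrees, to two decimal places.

Brewster's condition makes the reflected and refracted beams perpendicular: θ_B + θ_t = 90°.
θ_B = 90° − 46.39° = 43.61°.

θ_B ≈ 43.61°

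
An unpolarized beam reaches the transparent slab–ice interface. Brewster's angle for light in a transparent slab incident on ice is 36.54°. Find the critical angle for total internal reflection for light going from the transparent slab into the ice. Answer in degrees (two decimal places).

θ_c ≈ 47.82°

From Brewster, n₂/n₁ = tan θ_B = tan 36.54° = 0.7410.
Then sin θ_c = n₂/n₁ = 0.7410, so θ_c = arcsin 0.7410 = 47.82°.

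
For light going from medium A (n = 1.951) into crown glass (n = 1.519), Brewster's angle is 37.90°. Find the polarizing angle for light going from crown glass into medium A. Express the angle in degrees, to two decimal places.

tan θ_B' = n₁/n₂ = 1/tan θ_B, so θ_B' = 90° − θ_B.
θ_B' = 90° − 37.90° = 52.10°.

θ_B' ≈ 52.10°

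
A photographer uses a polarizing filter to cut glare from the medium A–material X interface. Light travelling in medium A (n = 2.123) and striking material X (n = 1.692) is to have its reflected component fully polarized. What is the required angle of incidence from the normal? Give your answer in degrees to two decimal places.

tan θ_B = n₂/n₁ = 1.692/2.123 = 0.7970.
So θ_B = arctan 0.7970 = 38.55°.

θ_B ≈ 38.55°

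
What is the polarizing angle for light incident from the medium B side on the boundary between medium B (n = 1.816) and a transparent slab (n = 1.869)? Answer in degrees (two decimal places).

Brewster's condition: tan θ_B = n₂/n₁ = 1.869/1.816 = 1.0292. Taking the arctangent, θ_B = 45.82°.

θ_B ≈ 45.82°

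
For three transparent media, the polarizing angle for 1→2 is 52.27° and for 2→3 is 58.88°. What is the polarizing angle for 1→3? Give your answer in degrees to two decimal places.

θ_B ≈ 64.96°

Each Brewster angle gives a ratio: n₂/n₁ = tan 52.27° = 1.2924, n₃/n₂ = tan 58.88° = 1.6564.
n₃/n₁ = 2.1408. Then tan θ_B(1→3) = n₃/n₁, so θ_B(1→3) = arctan(2.1408) = 64.96°.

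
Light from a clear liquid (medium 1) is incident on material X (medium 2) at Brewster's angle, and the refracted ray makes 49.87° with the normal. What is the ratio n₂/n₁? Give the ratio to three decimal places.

n₂/n₁ ≈ 0.843

θ_B + θ_t = 90°, so θ_B = 90° − 49.87° = 40.13°.
tan θ_B = n₂/n₁, so n₂/n₁ = tan 40.13° = 0.843.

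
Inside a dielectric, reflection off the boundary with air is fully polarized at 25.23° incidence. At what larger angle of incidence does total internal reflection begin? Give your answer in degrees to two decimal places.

tan θ_B = n₂/n₁ = tan 25.23° = 0.4712.
Total internal reflection: sin θ_c = n₂/n₁ = 0.4712.
θ_c = arcsin(0.4712) = 28.11°.

θ_c ≈ 28.11°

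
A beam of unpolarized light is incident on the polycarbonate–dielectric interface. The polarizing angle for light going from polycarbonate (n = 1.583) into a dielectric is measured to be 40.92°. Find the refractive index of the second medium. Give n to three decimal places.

n ≈ 1.372

At the polarizing angle, tan θ_B = n₂/n₁ with n₁ on the incident side (polycarbonate) and n₂ on the transmitted side (a dielectric).
n₂ = n₁ tan θ_B = 1.583 × tan 40.92° = 1.372.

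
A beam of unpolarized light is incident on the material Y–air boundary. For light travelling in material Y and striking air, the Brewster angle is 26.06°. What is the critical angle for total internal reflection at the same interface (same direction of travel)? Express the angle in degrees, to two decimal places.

n₂/n₁ = tan 26.06° = 0.4890; the critical angle satisfies sin θ_c = n₂/n₁.
θ_c = arcsin(0.4890) = 29.28°.

θ_c ≈ 29.28°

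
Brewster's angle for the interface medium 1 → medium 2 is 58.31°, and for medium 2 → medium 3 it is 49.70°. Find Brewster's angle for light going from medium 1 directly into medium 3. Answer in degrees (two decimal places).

Each Brewster angle gives a ratio: n₂/n₁ = tan 58.31° = 1.6198, n₃/n₂ = tan 49.70° = 1.1792.
n₃/n₁ = 1.9100. Then tan θ_B(1→3) = n₃/n₁, so θ_B(1→3) = arctan(1.9100) = 62.36°.

θ_B ≈ 62.36°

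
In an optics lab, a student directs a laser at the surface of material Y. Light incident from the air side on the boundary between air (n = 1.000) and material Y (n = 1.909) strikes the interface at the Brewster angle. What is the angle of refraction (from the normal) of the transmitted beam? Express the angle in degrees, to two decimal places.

θ_t ≈ 27.65°

First find Brewster's angle: tan θ_B = 1.909/1.000 = 1.9090, giving θ_B = 62.35°.
At Brewster's angle the reflected and refracted rays are perpendicular, so θ_t = 90° − θ_B = 90° − 62.35° = 27.65°.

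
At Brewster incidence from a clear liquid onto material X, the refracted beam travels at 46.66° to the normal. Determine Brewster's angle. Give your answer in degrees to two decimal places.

θ_B ≈ 43.34°

Brewster's condition makes the reflected and refracted beams perpendicular: θ_B + θ_t = 90°.
θ_B = 90° − 46.66° = 43.34°.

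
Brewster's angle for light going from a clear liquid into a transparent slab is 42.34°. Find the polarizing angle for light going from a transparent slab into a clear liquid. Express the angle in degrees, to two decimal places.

Reversing the direction swaps n₁ and n₂, so tan θ_B' = 1/tan θ_B and θ_B' = 90° − θ_B.
Hence θ_B' = 90° − 42.34° = 47.66°.

θ_B' ≈ 47.66°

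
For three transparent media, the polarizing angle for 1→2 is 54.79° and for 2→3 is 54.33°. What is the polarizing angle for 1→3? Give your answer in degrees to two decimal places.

θ_B ≈ 63.14°

Each Brewster angle gives a ratio: n₂/n₁ = tan 54.79° = 1.4171, n₃/n₂ = tan 54.33° = 1.3932.
Multiplying, n₃/n₁ = 1.4171 × 1.3932 = 1.9742, and θ_B(1→3) = arctan 1.9742 = 63.14°.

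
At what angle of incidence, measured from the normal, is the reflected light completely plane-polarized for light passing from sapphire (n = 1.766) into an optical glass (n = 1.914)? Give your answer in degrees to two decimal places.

Brewster's condition: tan θ_B = n₂/n₁ = 1.914/1.766 = 1.0838.
θ_B = arctan(1.0838) = 47.30°.

θ_B ≈ 47.30°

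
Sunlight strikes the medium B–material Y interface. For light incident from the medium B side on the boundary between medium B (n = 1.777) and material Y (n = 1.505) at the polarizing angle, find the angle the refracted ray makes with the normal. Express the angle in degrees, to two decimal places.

θ_t ≈ 49.74°

tan θ_B = n₂/n₁ = 1.505/1.777 = 0.8469, so θ_B = 40.26°.
Since θ_B + θ_t = 90° at Brewster incidence, θ_t = 90° − 40.26° = 49.74°.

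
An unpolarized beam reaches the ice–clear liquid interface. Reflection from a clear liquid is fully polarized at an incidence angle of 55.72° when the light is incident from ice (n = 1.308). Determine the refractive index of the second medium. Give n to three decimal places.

Full polarization of the reflected beam means tan θ_B = n₂/n₁, where n₁ is the incident medium (ice).
n₂ = n₁ tan θ_B = 1.308 × tan 55.72° = 1.919.

n ≈ 1.919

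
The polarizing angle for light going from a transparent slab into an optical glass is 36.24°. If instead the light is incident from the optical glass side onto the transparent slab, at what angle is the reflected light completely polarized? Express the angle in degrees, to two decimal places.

tan θ_B' = n₁/n₂ = 1/tan θ_B, so θ_B' = 90° − θ_B.
θ_B' = 90° − 36.24° = 53.76°.

θ_B' ≈ 53.76°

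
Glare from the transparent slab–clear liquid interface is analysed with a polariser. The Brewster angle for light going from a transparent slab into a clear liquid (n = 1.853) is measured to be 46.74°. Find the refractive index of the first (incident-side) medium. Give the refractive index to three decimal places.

n ≈ 1.744

Brewster's law: tan θ_B = n₂/n₁ (light incident in a transparent slab, refracted into a clear liquid).
n₁ = n₂ / tan θ_B = 1.853 / tan 46.74° = 1.744.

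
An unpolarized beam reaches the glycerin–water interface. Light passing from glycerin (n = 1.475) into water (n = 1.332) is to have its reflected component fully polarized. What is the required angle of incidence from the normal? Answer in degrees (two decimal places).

Here n₂/n₁ = 1.332/1.475 = 0.9031, and Brewster's law gives tan θ_B = n₂/n₁.
So θ_B = arctan 0.9031 = 42.08°.

θ_B ≈ 42.08°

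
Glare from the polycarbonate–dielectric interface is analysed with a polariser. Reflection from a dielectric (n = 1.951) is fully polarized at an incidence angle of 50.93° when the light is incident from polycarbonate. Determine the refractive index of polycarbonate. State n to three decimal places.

n ≈ 1.584

Brewster's law: tan θ_B = n₂/n₁ (light incident in polycarbonate, refracted into a dielectric).
n₁ = n₂ / tan θ_B = 1.951 / tan 50.93° = 1.584.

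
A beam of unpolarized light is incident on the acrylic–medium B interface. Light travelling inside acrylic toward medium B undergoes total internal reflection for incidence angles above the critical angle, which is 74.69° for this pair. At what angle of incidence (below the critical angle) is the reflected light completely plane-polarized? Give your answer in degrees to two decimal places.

At the critical angle sin θ_c = n₂/n₁, giving n₂/n₁ = sin 74.69° = 0.9645.
Then tan θ_B = n₂/n₁ = 0.9645, so θ_B = arctan 0.9645 = 43.97°.

θ_B ≈ 43.97°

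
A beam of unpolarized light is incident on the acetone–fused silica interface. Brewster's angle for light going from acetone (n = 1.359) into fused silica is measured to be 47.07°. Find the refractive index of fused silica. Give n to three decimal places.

n ≈ 1.461

Full polarization of the reflected beam means tan θ_B = n₂/n₁, where n₁ is the incident medium (acetone).
n₂ = n₁ tan θ_B = 1.359 × tan 47.07° = 1.461.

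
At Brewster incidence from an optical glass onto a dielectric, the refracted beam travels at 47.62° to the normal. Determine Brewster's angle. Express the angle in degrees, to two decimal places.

θ_B ≈ 42.38°

Brewster's condition makes the reflected and refracted beams perpendicular: θ_B + θ_t = 90°.
θ_B = 90° − 47.62° = 42.38°.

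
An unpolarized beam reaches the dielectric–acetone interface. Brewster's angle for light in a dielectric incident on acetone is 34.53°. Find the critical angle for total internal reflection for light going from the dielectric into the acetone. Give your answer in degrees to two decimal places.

From Brewster, n₂/n₁ = tan θ_B = tan 34.53° = 0.6881.
Then sin θ_c = n₂/n₁ = 0.6881, so θ_c = arcsin 0.6881 = 43.48°.

θ_c ≈ 43.48°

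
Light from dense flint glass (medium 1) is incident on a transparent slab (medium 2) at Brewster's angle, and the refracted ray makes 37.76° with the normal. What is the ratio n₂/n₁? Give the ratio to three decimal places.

θ_B + θ_t = 90°, so θ_B = 90° − 37.76° = 52.24°.
tan θ_B = n₂/n₁, so n₂/n₁ = tan 52.24° = 1.291.

n₂/n₁ ≈ 1.291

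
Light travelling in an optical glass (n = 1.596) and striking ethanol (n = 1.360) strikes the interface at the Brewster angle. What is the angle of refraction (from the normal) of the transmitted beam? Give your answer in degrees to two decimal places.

θ_B = arctan(n₂/n₁) = arctan(1.360/1.596) = 40.44°.
The refracted ray is perpendicular to the reflected ray, so θ_t = 90° − θ_B = 49.56°.

θ_t ≈ 49.56°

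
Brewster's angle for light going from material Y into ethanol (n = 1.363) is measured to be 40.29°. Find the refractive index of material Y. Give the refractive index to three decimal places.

Full polarization of the reflected beam means tan θ_B = n₂/n₁, where n₁ is the incident medium (material Y).
n₁ = n₂ / tan θ_B = 1.363 / tan 40.29° = 1.608.

n ≈ 1.608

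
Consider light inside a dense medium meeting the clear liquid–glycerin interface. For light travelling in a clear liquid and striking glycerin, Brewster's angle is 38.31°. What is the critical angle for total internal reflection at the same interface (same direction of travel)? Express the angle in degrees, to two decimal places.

tan θ_B = n₂/n₁ = tan 38.31° = 0.7900.
Total internal reflection: sin θ_c = n₂/n₁ = 0.7900.
θ_c = arcsin(0.7900) = 52.19°.

θ_c ≈ 52.19°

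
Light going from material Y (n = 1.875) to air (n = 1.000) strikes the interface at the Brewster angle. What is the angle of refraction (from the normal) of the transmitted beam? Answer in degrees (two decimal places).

First find Brewster's angle: tan θ_B = 1.000/1.875 = 0.5333, giving θ_B = 28.07°.
At Brewster's angle the reflected and refracted rays are perpendicular, so θ_t = 90° − θ_B = 90° − 28.07° = 61.93°.

θ_t ≈ 61.93°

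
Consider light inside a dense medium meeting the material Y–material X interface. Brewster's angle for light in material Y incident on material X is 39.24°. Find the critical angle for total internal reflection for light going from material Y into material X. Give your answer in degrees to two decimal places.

n₂/n₁ = tan 39.24° = 0.8167; the critical angle satisfies sin θ_c = n₂/n₁.
θ_c = arcsin(0.8167) = 54.76°.

θ_c ≈ 54.76°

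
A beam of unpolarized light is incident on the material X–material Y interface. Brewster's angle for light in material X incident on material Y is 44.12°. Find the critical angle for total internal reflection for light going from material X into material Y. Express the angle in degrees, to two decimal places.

tan θ_B = n₂/n₁ = tan 44.12° = 0.9697.
Total internal reflection: sin θ_c = n₂/n₁ = 0.9697.
θ_c = arcsin(0.9697) = 75.87°.

θ_c ≈ 75.87°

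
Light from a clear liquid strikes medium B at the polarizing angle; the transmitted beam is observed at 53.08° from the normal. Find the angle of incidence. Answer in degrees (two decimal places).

θ_B ≈ 36.92°

Brewster's condition makes the reflected and refracted beams perpendicular: θ_B + θ_t = 90°.
θ_B = 90° − 53.08° = 36.92°.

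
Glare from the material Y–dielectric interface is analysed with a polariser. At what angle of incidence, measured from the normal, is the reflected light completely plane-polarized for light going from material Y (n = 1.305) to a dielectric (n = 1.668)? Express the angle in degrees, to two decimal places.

Here n₂/n₁ = 1.668/1.305 = 1.2782, and Brewster's law gives tan θ_B = n₂/n₁.
So θ_B = arctan 1.2782 = 51.96°.

θ_B ≈ 51.96°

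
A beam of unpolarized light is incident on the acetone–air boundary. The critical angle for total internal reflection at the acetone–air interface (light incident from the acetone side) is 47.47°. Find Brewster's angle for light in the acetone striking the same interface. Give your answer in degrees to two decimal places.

At the critical angle sin θ_c = n₂/n₁, giving n₂/n₁ = sin 47.47° = 0.7369.
Then tan θ_B = n₂/n₁ = 0.7369, so θ_B = arctan 0.7369 = 36.39°.

θ_B ≈ 36.39°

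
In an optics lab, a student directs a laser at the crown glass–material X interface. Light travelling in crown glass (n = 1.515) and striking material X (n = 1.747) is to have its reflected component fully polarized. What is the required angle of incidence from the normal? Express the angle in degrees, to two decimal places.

θ_B ≈ 49.07°

Brewster's condition: tan θ_B = n₂/n₁ = 1.747/1.515 = 1.1531. Taking the arctangent, θ_B = 49.07°.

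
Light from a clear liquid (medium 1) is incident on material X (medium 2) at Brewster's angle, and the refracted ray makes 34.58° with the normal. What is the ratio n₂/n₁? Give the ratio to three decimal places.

n₂/n₁ ≈ 1.451

At Brewster incidence θ_B = 90° − θ_t = 90° − 34.58° = 55.42°.
Then n₂/n₁ = tan θ_B = tan 55.42° = 1.451.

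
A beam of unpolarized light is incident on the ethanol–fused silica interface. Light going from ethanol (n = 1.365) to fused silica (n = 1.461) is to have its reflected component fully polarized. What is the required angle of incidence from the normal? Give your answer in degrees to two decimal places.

The reflected p-component vanishes when tan θ_B = n₂/n₁.
tan θ_B = n₂/n₁ = 1.461/1.365 = 1.0703. Taking the arctangent, θ_B = 46.95°.

θ_B ≈ 46.95°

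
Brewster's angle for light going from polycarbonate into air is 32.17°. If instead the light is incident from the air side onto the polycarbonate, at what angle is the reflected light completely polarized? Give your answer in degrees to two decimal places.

tan θ_B' = n₁/n₂ = 1/tan θ_B, so θ_B' = 90° − θ_B.
θ_B' = 90° − 32.17° = 57.83°.

θ_B' ≈ 57.83°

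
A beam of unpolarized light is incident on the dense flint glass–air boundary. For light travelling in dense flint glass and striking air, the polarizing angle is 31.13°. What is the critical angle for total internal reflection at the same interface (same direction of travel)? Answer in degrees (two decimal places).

θ_c ≈ 37.15°

n₂/n₁ = tan 31.13° = 0.6040; the critical angle satisfies sin θ_c = n₂/n₁.
θ_c = arcsin(0.6040) = 37.15°.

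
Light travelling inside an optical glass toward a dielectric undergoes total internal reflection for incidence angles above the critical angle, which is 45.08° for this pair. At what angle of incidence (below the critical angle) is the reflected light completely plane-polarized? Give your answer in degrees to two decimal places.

θ_B ≈ 35.30°

At the critical angle sin θ_c = n₂/n₁, giving n₂/n₁ = sin 45.08° = 0.7081.
Then tan θ_B = n₂/n₁ = 0.7081, so θ_B = arctan 0.7081 = 35.30°.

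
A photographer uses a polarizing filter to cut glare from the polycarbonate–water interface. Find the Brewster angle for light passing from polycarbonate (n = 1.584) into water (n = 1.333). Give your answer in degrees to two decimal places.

Here n₂/n₁ = 1.333/1.584 = 0.8415, and Brewster's law gives tan θ_B = n₂/n₁.
θ_B = arctan(0.8415) = 40.08°.

θ_B ≈ 40.08°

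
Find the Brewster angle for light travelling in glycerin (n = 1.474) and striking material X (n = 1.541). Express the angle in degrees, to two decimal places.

At Brewster's angle the reflected and refracted rays are perpendicular, which with Snell's law gives tan θ_B = n₂/n₁.
tan θ_B = n₂/n₁ = 1.541/1.474 = 1.0455. Taking the arctangent, θ_B = 46.27°.

θ_B ≈ 46.27°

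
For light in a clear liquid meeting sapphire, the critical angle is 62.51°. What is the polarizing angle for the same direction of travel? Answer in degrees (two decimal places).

θ_B ≈ 41.58°

At the critical angle sin θ_c = n₂/n₁, giving n₂/n₁ = sin 62.51° = 0.8871.
Then tan θ_B = n₂/n₁ = 0.8871, so θ_B = arctan 0.8871 = 41.58°.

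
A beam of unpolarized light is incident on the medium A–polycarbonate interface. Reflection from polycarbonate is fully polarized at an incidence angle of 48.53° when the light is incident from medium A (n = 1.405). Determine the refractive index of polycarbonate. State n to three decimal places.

Full polarization of the reflected beam means tan θ_B = n₂/n₁, where n₁ is the incident medium (medium A).
n₂ = n₁ tan θ_B = 1.405 × tan 48.53° = 1.590.

n ≈ 1.590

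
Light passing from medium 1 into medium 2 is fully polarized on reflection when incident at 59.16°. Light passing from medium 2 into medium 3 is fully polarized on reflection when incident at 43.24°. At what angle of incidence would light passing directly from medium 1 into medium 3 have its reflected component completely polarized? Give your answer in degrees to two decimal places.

θ_B ≈ 57.59°

tan θ_B(1→2) = n₂/n₁ = tan 59.16° = 1.6749.
tan θ_B(2→3) = n₃/n₂ = tan 43.24° = 0.9404.
So n₃/n₁ = (n₂/n₁)(n₃/n₂) = 1.6749 × 0.9404 = 1.5750.
θ_B(1→3) = arctan(1.5750) = 57.59°.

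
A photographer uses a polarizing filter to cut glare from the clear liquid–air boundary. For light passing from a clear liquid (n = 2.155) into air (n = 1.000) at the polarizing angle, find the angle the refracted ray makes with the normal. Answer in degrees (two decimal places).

θ_t ≈ 65.11°

tan θ_B = n₂/n₁ = 1.000/2.155 = 0.4640, so θ_B = 24.89°.
Since θ_B + θ_t = 90° at Brewster incidence, θ_t = 90° − 24.89° = 65.11°.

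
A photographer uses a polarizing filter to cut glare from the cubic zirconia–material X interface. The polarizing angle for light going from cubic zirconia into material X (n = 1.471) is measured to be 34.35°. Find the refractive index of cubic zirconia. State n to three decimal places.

n ≈ 2.152

At the polarizing angle, tan θ_B = n₂/n₁ with n₁ on the incident side (cubic zirconia) and n₂ on the transmitted side (material X).
n₁ = n₂ / tan θ_B = 1.471 / tan 34.35° = 2.152.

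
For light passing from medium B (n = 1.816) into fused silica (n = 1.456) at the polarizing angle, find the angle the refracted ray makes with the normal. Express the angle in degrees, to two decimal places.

θ_t ≈ 51.28°

First find Brewster's angle: tan θ_B = 1.456/1.816 = 0.8018, giving θ_B = 38.72°.
The refracted ray is perpendicular to the reflected ray, so θ_t = 90° − θ_B = 51.28°.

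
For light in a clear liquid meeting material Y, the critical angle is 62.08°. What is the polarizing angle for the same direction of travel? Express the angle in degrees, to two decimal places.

θ_B ≈ 41.46°

At the critical angle sin θ_c = n₂/n₁, giving n₂/n₁ = sin 62.08° = 0.8836.
Then tan θ_B = n₂/n₁ = 0.8836, so θ_B = arctan 0.8836 = 41.46°.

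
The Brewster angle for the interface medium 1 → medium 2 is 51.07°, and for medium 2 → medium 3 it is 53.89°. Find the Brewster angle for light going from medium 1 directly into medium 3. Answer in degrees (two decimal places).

tan θ_B(1→2) = n₂/n₁ = tan 51.07° = 1.2380.
tan θ_B(2→3) = n₃/n₂ = tan 53.89° = 1.3708.
Multiplying, n₃/n₁ = 1.2380 × 1.3708 = 1.6971, and θ_B(1→3) = arctan 1.6971 = 59.49°.

θ_B ≈ 59.49°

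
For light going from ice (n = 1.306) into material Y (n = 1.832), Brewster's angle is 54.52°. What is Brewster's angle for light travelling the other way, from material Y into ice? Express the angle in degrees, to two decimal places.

θ_B' ≈ 35.48°

The two Brewster angles are complementary: θ_B' = 90° − θ_B = 90° − 54.52° = 35.48°.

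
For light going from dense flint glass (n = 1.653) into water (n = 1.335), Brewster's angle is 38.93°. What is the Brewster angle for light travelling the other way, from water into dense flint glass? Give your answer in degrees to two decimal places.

Reversing the direction swaps n₁ and n₂, so tan θ_B' = 1/tan θ_B and θ_B' = 90° − θ_B.
Hence θ_B' = 90° − 38.93° = 51.07°.

θ_B' ≈ 51.07°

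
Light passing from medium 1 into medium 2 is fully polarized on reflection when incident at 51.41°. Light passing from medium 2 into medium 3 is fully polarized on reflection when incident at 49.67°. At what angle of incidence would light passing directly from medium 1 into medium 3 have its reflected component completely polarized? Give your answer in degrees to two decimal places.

tan θ_B(1→2) = n₂/n₁ = tan 51.41° = 1.2531.
tan θ_B(2→3) = n₃/n₂ = tan 49.67° = 1.1779.
n₃/n₁ = 1.4761. Then tan θ_B(1→3) = n₃/n₁, so θ_B(1→3) = arctan(1.4761) = 55.88°.

θ_B ≈ 55.88°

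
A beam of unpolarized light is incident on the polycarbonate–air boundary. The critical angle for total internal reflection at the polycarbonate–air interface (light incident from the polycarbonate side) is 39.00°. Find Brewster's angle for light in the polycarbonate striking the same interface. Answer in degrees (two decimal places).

At the critical angle sin θ_c = n₂/n₁, giving n₂/n₁ = sin 39.00° = 0.6293.
Then tan θ_B = n₂/n₁ = 0.6293, so θ_B = arctan 0.6293 = 32.18°.

θ_B ≈ 32.18°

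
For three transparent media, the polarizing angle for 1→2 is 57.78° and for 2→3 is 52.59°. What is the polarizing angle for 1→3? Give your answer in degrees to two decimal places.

θ_B ≈ 64.27°

n₂/n₁ = tan 57.78° = 1.5867 and n₃/n₂ = tan 52.59° = 1.3075.
Multiplying, n₃/n₁ = 1.5867 × 1.3075 = 2.0746, and θ_B(1→3) = arctan 2.0746 = 64.27°.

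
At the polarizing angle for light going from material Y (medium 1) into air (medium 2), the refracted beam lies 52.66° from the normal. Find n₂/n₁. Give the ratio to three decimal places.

θ_B + θ_t = 90°, so θ_B = 90° − 52.66° = 37.34°.
Then n₂/n₁ = tan θ_B = tan 37.34° = 0.763.

n₂/n₁ ≈ 0.763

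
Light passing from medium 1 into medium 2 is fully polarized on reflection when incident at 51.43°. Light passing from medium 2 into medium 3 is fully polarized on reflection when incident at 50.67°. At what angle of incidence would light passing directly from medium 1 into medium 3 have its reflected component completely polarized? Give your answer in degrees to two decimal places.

θ_B ≈ 56.84°

n₂/n₁ = tan 51.43° = 1.2540 and n₃/n₂ = tan 50.67° = 1.2205.
So n₃/n₁ = (n₂/n₁)(n₃/n₂) = 1.2540 × 1.2205 = 1.5305.
θ_B(1→3) = arctan(1.5305) = 56.84°.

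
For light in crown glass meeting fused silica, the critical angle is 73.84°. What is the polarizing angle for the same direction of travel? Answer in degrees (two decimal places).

θ_B ≈ 43.85°

sin θ_c = n₂/n₁, so n₂/n₁ = sin 73.84° = 0.9605.
Brewster: tan θ_B = n₂/n₁ = 0.9605.
θ_B = arctan(0.9605) = 43.85°.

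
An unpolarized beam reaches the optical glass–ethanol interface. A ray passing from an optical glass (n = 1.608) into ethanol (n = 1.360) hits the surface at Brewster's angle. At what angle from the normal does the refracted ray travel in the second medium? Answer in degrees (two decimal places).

θ_t ≈ 49.78°

First find Brewster's angle: tan θ_B = 1.360/1.608 = 0.8458, giving θ_B = 40.22°.
At Brewster's angle the reflected and refracted rays are perpendicular, so θ_t = 90° − θ_B = 90° − 40.22° = 49.78°.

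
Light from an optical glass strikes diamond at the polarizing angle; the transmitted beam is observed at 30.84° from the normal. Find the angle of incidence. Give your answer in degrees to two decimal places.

θ_B ≈ 59.16°

At Brewster's angle the reflected and refracted rays are perpendicular, so θ_B + θ_t = 90°.
So θ_B = 90° − θ_t = 90° − 30.84° = 59.16°.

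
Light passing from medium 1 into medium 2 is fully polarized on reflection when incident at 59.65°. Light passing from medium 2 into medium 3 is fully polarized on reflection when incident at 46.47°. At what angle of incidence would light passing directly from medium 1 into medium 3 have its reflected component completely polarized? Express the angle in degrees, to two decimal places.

tan θ_B(1→2) = n₂/n₁ = tan 59.65° = 1.7079.
tan θ_B(2→3) = n₃/n₂ = tan 46.47° = 1.0527.
So n₃/n₁ = (n₂/n₁)(n₃/n₂) = 1.7079 × 1.0527 = 1.7978.
θ_B(1→3) = arctan(1.7978) = 60.92°.

θ_B ≈ 60.92°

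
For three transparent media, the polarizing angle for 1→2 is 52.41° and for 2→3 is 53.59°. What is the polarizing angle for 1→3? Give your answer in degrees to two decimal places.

n₂/n₁ = tan 52.41° = 1.2990 and n₃/n₂ = tan 53.59° = 1.3559.
So n₃/n₁ = (n₂/n₁)(n₃/n₂) = 1.2990 × 1.3559 = 1.7613.
θ_B(1→3) = arctan(1.7613) = 60.41°.

θ_B ≈ 60.41°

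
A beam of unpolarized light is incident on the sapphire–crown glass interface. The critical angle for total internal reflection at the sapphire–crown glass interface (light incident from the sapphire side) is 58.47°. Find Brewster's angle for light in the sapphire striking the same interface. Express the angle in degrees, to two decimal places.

n₂/n₁ = sin θ_c = sin 58.47° = 0.8524.
tan θ_B equals the same ratio, so θ_B = arctan(0.8524) = 40.44°.

θ_B ≈ 40.44°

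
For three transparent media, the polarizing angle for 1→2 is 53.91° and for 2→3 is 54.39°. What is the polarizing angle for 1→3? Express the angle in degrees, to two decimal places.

θ_B ≈ 62.43°

n₂/n₁ = tan 53.91° = 1.3718 and n₃/n₂ = tan 54.39° = 1.3963.
So n₃/n₁ = (n₂/n₁)(n₃/n₂) = 1.3718 × 1.3963 = 1.9155.
θ_B(1→3) = arctan(1.9155) = 62.43°.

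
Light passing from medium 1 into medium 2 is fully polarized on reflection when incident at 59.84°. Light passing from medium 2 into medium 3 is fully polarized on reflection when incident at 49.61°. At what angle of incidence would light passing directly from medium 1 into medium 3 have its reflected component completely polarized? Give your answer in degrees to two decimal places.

tan θ_B(1→2) = n₂/n₁ = tan 59.84° = 1.7209.
tan θ_B(2→3) = n₃/n₂ = tan 49.61° = 1.1754.
n₃/n₁ = 2.0228. Then tan θ_B(1→3) = n₃/n₁, so θ_B(1→3) = arctan(2.0228) = 63.69°.

θ_B ≈ 63.69°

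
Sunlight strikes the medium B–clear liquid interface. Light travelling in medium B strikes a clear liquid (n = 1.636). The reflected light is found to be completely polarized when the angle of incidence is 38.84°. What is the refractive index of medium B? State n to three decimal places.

n ≈ 2.032

Full polarization of the reflected beam means tan θ_B = n₂/n₁, where n₁ is the incident medium (medium B).
n₁ = n₂ / tan θ_B = 1.636 / tan 38.84° = 2.032.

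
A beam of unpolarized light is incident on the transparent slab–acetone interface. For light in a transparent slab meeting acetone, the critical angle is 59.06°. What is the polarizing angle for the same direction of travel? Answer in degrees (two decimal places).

sin θ_c = n₂/n₁, so n₂/n₁ = sin 59.06° = 0.8577.
Brewster: tan θ_B = n₂/n₁ = 0.8577.
θ_B = arctan(0.8577) = 40.62°.

θ_B ≈ 40.62°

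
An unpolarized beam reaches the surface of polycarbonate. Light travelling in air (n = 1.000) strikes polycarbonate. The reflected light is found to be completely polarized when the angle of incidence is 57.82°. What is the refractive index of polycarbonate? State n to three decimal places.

At Brewster's angle, tan θ_B = n₂/n₁ with n₁ on the incident side (air) and n₂ on the transmitted side (polycarbonate).
n₂ = n₁ tan θ_B = 1.000 × tan 57.82° = 1.589.

n ≈ 1.589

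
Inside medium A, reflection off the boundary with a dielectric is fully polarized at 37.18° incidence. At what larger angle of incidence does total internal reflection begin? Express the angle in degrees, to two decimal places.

θ_c ≈ 49.33°

From Brewster, n₂/n₁ = tan θ_B = tan 37.18° = 0.7585.
Then sin θ_c = n₂/n₁ = 0.7585, so θ_c = arcsin 0.7585 = 49.33°.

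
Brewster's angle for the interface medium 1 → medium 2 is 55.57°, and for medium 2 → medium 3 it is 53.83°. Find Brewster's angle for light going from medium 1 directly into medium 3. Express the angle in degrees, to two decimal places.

Each Brewster angle gives a ratio: n₂/n₁ = tan 55.57° = 1.4588, n₃/n₂ = tan 53.83° = 1.3678.
Multiplying, n₃/n₁ = 1.4588 × 1.3678 = 1.9954, and θ_B(1→3) = arctan 1.9954 = 63.38°.

θ_B ≈ 63.38°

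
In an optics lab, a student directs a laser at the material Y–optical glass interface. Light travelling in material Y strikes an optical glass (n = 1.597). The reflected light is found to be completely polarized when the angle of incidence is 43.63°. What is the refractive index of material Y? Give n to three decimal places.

Full polarization of the reflected beam means tan θ_B = n₂/n₁, where n₁ is the incident medium (material Y).
n₁ = n₂ / tan θ_B = 1.597 / tan 43.63° = 1.675.

n ≈ 1.675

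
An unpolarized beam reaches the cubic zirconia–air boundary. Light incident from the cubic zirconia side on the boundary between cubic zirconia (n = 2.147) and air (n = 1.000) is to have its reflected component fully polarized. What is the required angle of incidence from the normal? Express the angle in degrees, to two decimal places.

θ_B ≈ 24.97°

tan θ_B = n₂/n₁ = 1.000/2.147 = 0.4658.
So θ_B = arctan 0.4658 = 24.97°.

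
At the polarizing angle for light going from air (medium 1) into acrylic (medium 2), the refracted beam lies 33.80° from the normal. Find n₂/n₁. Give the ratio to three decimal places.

θ_B + θ_t = 90°, so θ_B = 90° − 33.80° = 56.20°.
tan θ_B = n₂/n₁, so n₂/n₁ = tan 56.20° = 1.494.

n₂/n₁ ≈ 1.494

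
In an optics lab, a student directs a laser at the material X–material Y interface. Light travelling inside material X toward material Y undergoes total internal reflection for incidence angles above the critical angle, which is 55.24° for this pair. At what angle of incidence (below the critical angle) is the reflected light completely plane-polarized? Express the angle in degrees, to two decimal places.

θ_B ≈ 39.40°

n₂/n₁ = sin θ_c = sin 55.24° = 0.8215.
tan θ_B equals the same ratio, so θ_B = arctan(0.8215) = 39.40°.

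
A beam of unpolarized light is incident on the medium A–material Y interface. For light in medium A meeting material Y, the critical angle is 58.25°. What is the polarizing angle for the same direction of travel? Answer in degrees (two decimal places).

sin θ_c = n₂/n₁, so n₂/n₁ = sin 58.25° = 0.8504.
Brewster: tan θ_B = n₂/n₁ = 0.8504.
θ_B = arctan(0.8504) = 40.38°.

θ_B ≈ 40.38°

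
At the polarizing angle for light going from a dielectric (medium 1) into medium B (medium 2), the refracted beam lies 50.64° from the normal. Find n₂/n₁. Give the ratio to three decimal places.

n₂/n₁ ≈ 0.820

θ_B + θ_t = 90°, so θ_B = 90° − 50.64° = 39.36°.
tan θ_B = n₂/n₁, so n₂/n₁ = tan 39.36° = 0.820.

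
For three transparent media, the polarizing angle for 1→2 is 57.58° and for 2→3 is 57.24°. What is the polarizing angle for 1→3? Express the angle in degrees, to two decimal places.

θ_B ≈ 67.77°

n₂/n₁ = tan 57.58° = 1.5745 and n₃/n₂ = tan 57.24° = 1.5541.
n₃/n₁ = 2.4469. Then tan θ_B(1→3) = n₃/n₁, so θ_B(1→3) = arctan(2.4469) = 67.77°.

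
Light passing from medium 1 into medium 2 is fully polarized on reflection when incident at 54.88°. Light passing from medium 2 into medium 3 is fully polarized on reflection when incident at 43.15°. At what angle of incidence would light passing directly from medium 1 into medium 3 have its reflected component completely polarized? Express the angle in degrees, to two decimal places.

θ_B ≈ 53.12°

Each Brewster angle gives a ratio: n₂/n₁ = tan 54.88° = 1.4218, n₃/n₂ = tan 43.15° = 0.9374.
Multiplying, n₃/n₁ = 1.4218 × 0.9374 = 1.3328, and θ_B(1→3) = arctan 1.3328 = 53.12°.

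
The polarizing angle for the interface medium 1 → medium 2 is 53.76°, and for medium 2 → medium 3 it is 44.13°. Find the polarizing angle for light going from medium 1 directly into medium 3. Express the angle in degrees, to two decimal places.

θ_B ≈ 52.93°

tan θ_B(1→2) = n₂/n₁ = tan 53.76° = 1.3643.
tan θ_B(2→3) = n₃/n₂ = tan 44.13° = 0.9701.
So n₃/n₁ = (n₂/n₁)(n₃/n₂) = 1.3643 × 0.9701 = 1.3235.
θ_B(1→3) = arctan(1.3235) = 52.93°.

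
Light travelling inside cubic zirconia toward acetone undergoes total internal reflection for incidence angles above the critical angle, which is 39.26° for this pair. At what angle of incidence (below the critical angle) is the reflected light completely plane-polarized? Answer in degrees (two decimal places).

n₂/n₁ = sin θ_c = sin 39.26° = 0.6328.
tan θ_B equals the same ratio, so θ_B = arctan(0.6328) = 32.33°.

θ_B ≈ 32.33°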